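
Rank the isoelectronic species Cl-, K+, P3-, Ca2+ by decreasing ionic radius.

P3- > Cl- > K+ > Ca2+

All of these have 18 electrons, so size is governed by nuclear charge alone: the more protons, the stronger the pull on the same electron cloud, and the smaller the ion.
Nuclear charges: Ca2+ (Z=20), K+ (Z=19), Cl- (Z=17), P3- (Z=15).
Largest to smallest: P3- > Cl- > K+ > Ca2+.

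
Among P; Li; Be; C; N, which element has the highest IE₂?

Li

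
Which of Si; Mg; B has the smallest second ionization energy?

Mg

Consider each +1 ion: Si⁺ still has 3 valence electrons; Mg⁺ still has 1 valence electron; B⁺ still has 2 valence electrons.
All are still removing valence electrons, so compare the +1 ions as you would atoms: IE_2 generally rises across a period (higher Z_eff) and falls down a group (larger shell), subject to the usual subshell exceptions.
Valence configurations: Si⁺ [Ne]3s²3p¹, Mg⁺ [Ne]3s¹, B⁺ [He]2s².
Tabulated IE_2 (kJ/mol): Si 1577, Mg 1451, B 2427.
So the second ionization energies run Mg < Si < B.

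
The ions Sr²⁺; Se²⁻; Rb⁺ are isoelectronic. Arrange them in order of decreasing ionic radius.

All of these have 36 electrons, so size is governed by nuclear charge alone: the more protons, the stronger the pull on the same electron cloud, and the smaller the ion.
Nuclear charges: Sr²⁺ (Z=38), Rb⁺ (Z=37), Se²⁻ (Z=34).
Largest to smallest: Se²⁻ > Rb⁺ > Sr²⁺.

Se²⁻, Rb⁺, Sr²⁺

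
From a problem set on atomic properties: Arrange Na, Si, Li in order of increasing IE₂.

Si < Na < Li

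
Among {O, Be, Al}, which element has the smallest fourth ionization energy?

IE_4 is the cost of taking one more electron from the +3 cation: O³⁺ still has 3 valence electrons; Be³⁺ is already 1 electron into the core; Al³⁺ is the bare [Ne] core.
Breaking into a closed-shell core is much more expensive than removing a leftover valence electron — Al and Be have the largest IE_4 here.
The numbers (kJ/mol): O 7469, Be 21007, Al 11577.
Overall IE_4 order: O < Al < Be.

O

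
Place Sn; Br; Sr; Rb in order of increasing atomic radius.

Br is in period 4, group 17; Rb is in period 5, group 1; Sr is in period 5, group 2; Sn is in period 5, group 14.
Atomic radius shrinks across a period as nuclear charge pulls the same shell inward, and grows down a group as new shells are added.
Here both period and group differ, so the two effects have to be weighed against each other.
Sn > Br: both effects reinforce here, so Sn is clearly the larger of the two.
Sr > Sn: Sr lies to the left of Sn in period 5, so the across-period effect alone puts Sr larger.
Rb > Sr: both are in period 5; the period trend gives Rb the larger value.
For reference (pm): Br 114, Rb 210, Sr 185, Sn 140.
So from smallest to largest: Br < Sn < Sr < Rb.

Br, Sn, Sr, Rb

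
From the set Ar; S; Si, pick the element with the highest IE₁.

Ar

Si is in period 3, group 14; S is in period 3, group 16; Ar is in period 3, group 18.
First ionization energy rises across a period (greater Z_eff holds electrons more tightly) and falls down a group (valence electrons are farther from the nucleus).
All lie in period 3, so first ionization energy increases left to right.
The highest IE₁ among these belongs to Ar.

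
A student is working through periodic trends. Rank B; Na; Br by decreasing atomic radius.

Na > Br > B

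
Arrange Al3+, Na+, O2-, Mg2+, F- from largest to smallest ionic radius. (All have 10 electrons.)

O2- > F- > Na+ > Mg2+ > Al3+

All of these have 10 electrons, so size is governed by nuclear charge alone: the more protons, the stronger the pull on the same electron cloud, and the smaller the ion.
Nuclear charges: Al3+ (Z=13), Mg2+ (Z=12), Na+ (Z=11), F- (Z=9), O2- (Z=8).
Largest to smallest: O2- > F- > Na+ > Mg2+ > Al3+.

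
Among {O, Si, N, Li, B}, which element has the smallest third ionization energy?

Si

Consider each +2 ion: O²⁺ still has 4 valence electrons; Si²⁺ still has 2 valence electrons; N²⁺ still has 3 valence electrons; Li²⁺ is already 1 electron into the core; B²⁺ still has 1 valence electron.
Core electrons are held far more tightly than valence electrons, so Li tops the IE_3 order.
Valence configurations: O²⁺ [He]2s²2p², Si²⁺ [Ne]3s², N²⁺ [He]2s²2p¹, B²⁺ [He]2s¹.
Tabulated IE_3 (kJ/mol): O 5300, Si 3232, N 4578, Li 11815, B 3660.
Hence IE_3: Si < B < N < O < Li.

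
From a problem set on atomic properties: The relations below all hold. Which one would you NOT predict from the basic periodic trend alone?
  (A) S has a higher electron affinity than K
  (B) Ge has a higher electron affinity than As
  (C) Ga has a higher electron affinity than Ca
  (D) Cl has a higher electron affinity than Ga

(B)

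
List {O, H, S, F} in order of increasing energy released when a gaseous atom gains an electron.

H, O, S, F

EA tends to increase across a period and decrease down a group, though the pattern is less regular than for IE or radius.
Here both period and group differ, so the two effects have to be weighed against each other.
O > H: the two effects oppose for this pair; the across-period effect wins (141 vs 73 kJ/mol).
S > O: this pair runs against the simple trend — see the exception note.
F > S: both effects reinforce here, so F is clearly the higher of the two.
Note the exception: S has a higher electron affinity than O, contrary to the simple trend — the compact 2p subshell of O repels the added electron more than S's larger 3p does.
For reference (kJ/mol): H 73, O 141, F 328, S 200.
So from lowest to highest: H < O < S < F.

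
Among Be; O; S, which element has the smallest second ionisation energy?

The second ionization energy removes an electron from the +1 ion. For each element: Be⁺ still has 1 valence electron; O⁺ still has 5 valence electrons; S⁺ still has 5 valence electrons.
All are still removing valence electrons, so compare the +1 ions as you would atoms: IE_2 generally rises across a period (higher Z_eff) and falls down a group (larger shell), subject to the usual subshell exceptions.
Valence configurations: Be⁺ [He]2s¹, O⁺ [He]2s²2p³, S⁺ [Ne]3s²3p³.
Tabulated IE_2 (kJ/mol): Be 1757, O 3388, S 2252.
Putting it together, IE_2: Be < S < O.

Be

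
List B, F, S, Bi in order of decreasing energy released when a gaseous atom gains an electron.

F > S > Bi > B

EA tends to increase across a period and decrease down a group, though the pattern is less regular than for IE or radius.
Neither a single period nor a single group — weigh both effects.
Bi > B: the two effects oppose for this pair; the across-period effect wins (91 vs 27 kJ/mol).
S > Bi: both effects reinforce here, so S is clearly the higher of the two.
F > S: both effects reinforce here, so F is clearly the higher of the two.
Approximate values (kJ/mol): B 27, F 328, S 200, Bi 91.
So from highest to lowest: F > S > Bi > B.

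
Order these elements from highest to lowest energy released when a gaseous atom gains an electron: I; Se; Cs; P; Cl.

Cl > I > Se > P > Cs

P is in period 3, group 15; Cl is in period 3, group 17; Se is in period 4, group 16; I is in period 5, group 17; Cs is in period 6, group 1.
Adding an electron releases more energy for atoms nearer the top right (short of the noble gases).
Here both period and group differ, so the two effects have to be weighed against each other.
P > Cs: both effects reinforce here, so P is clearly the higher of the two.
Se > P: period and group pull opposite ways; the across-period shift dominates (195 vs 72 kJ/mol).
I > Se: the two effects oppose for this pair; the across-period effect wins (295 vs 195 kJ/mol).
Cl > I: they share group 17; the group trend gives Cl the larger value.
Tabulated electron affinity (kJ/mol): P 72, Cl 349, Se 195, I 295, Cs 46.
So from highest to lowest: Cl > I > Se > P > Cs.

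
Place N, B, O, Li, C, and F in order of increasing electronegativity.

Li < B < C < N < O < F

Smaller atoms with higher effective nuclear charge are more electronegative.
All lie in period 2, so electronegativity increases left to right.
So from lowest to highest: Li < B < C < N < O < F.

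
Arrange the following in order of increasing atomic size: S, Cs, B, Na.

B is in period 2, group 13; Na is in period 3, group 1; S is in period 3, group 16; Cs is in period 6, group 1.
Atomic radius shrinks across a period as nuclear charge pulls the same shell inward, and grows down a group as new shells are added.
Here both period and group differ, so the two effects have to be weighed against each other.
S > B: the two effects oppose for this pair; the down-group effect wins (103 vs 85 pm).
Na > S: Na lies to the left of S in period 3, so the across-period effect alone puts Na larger.
Cs > Na: they share group 1; the group trend gives Cs the larger value.
Approximate values (pm): B 85, Na 155, S 103, Cs 232.
So from smallest to largest: B < S < Na < Cs.

B < S < Na < Cs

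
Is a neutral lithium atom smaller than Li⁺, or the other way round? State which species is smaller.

Li⁺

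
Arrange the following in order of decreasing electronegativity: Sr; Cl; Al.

Cl > Al > Sr

Smaller atoms with higher effective nuclear charge are more electronegative.
These span different periods and groups, so the two trends combine.
Al > Sr: both effects reinforce here, so Al is clearly the higher of the two.
Cl > Al: both are in period 3; the period trend gives Cl the larger value.
For reference (Pauling): Al 1.61, Cl 3.16, Sr 0.95.
So from highest to lowest: Cl > Al > Sr.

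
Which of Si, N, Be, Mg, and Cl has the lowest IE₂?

Mg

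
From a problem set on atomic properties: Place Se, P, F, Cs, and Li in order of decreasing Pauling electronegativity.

F, Se, P, Li, Cs

Li is in period 2, group 1; F is in period 2, group 17; P is in period 3, group 15; Se is in period 4, group 16; Cs is in period 6, group 1.
EN rises left→right (higher Z_eff, smaller atoms) and falls top→bottom (larger, more shielded atoms).
Here both period and group differ, so the two effects have to be weighed against each other.
Li > Cs: Li sits above Cs in group 1, so the down-group effect alone puts Li higher.
P > Li: period and group pull opposite ways; the across-period shift dominates (2.19 vs 0.98).
Se > P: period and group pull opposite ways; the across-period shift dominates (2.55 vs 2.19).
F > Se: both effects reinforce here, so F is clearly the higher of the two.
For reference (Pauling): Li 0.98, F 3.98, P 2.19, Se 2.55, Cs 0.79.
So from highest to lowest: F > Se > P > Li > Cs.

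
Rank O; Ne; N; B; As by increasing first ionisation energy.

B, As, O, N, Ne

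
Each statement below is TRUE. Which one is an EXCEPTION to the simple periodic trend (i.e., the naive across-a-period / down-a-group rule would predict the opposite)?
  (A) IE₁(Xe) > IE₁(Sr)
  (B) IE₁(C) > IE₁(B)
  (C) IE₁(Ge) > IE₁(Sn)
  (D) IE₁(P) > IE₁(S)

The general trend: first ionisation energy increases across a period and decreases down a group.
(A) Xe (period 5, group 18) vs Sr (period 5, group 2): the stated order agrees with the simple trend.
(B) C (period 2, group 14) vs B (period 2, group 13): the stated order agrees with the simple trend.
(C) Ge (period 4, group 14) vs Sn (period 5, group 14): the stated order agrees with the simple trend.
(D) P (period 3, group 15) vs S (period 3, group 16): the stated order contradicts the simple trend.
The exception is (D): S (3p⁴) ionizes more easily than half-filled P (3p³) because the paired 3p electron in S is pushed out by e⁻–e⁻ repulsion.

(D)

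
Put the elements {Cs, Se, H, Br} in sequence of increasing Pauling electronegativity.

Cs < H < Se < Br

H is in period 1, group 1; Se is in period 4, group 16; Br is in period 4, group 17; Cs is in period 6, group 1.
Smaller atoms with higher effective nuclear charge are more electronegative.
Here both period and group differ, so the two effects have to be weighed against each other.
H > Cs: they share group 1; the group trend gives H the larger value.
Se > H: period and group pull opposite ways; the across-period shift dominates (2.55 vs 2.20).
Br > Se: both are in period 4; the period trend gives Br the larger value.
For reference (Pauling): H 2.20, Se 2.55, Br 2.96, Cs 0.79.
So from lowest to highest: Cs < H < Se < Br.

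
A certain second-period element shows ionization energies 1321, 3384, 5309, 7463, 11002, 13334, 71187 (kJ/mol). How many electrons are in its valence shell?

Look for the largest jump between consecutive ionization energies: IE7/IE6 ≈ 5.3, far larger than any earlier ratio.
That jump marks the point where a core electron is being removed. So the atom has 6 valence electrons.

6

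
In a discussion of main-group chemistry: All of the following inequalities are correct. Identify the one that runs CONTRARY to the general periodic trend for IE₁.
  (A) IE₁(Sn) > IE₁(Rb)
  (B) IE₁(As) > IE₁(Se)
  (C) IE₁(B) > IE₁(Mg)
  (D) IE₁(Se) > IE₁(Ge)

The general trend: IE₁ increases across a period and decreases down a group.
(A) Sn (period 5, group 14) vs Rb (period 5, group 1): the stated order agrees with the simple trend.
(B) As (period 4, group 15) vs Se (period 4, group 16): the stated order contradicts the simple trend.
(C) B (period 2, group 13) vs Mg (period 3, group 2): the stated order agrees with the simple trend.
(D) Se (period 4, group 16) vs Ge (period 4, group 14): the stated order agrees with the simple trend.
The exception is (B): Se (4p⁴) ionizes more easily than half-filled As (4p³).

(B)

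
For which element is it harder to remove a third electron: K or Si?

K

IE_3 is the cost of taking one more electron from the +2 cation: K²⁺ is already 1 electron into the core; Si²⁺ still has 2 valence electrons.
Breaking into a closed-shell core is much more expensive than removing a leftover valence electron — K has the largest IE_3 here.
Approximate IE_3 values (kJ/mol): K 4420, Si 3232.
Overall IE_3 order: Si < K.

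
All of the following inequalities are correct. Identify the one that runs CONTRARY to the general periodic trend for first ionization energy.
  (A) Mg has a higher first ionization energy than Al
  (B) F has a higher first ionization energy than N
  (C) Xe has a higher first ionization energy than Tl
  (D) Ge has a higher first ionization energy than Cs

(A)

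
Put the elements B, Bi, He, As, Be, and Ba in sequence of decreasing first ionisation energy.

He, As, Be, B, Bi, Ba

He is in period 1, group 18; Be is in period 2, group 2; B is in period 2, group 13; As is in period 4, group 15; Ba is in period 6, group 2; Bi is in period 6, group 15.
First ionization energy rises across a period (greater Z_eff holds electrons more tightly) and falls down a group (valence electrons are farther from the nucleus).
These span different periods and groups, so the two trends combine.
Bi > Ba: Bi lies to the right of Ba in period 6, so the across-period effect alone puts Bi higher.
B > Bi: period and group pull opposite ways; the down-group shift dominates (801 vs 703 kJ/mol).
Be > B: this pair runs against the simple trend — see the exception note.
As > Be: period and group pull opposite ways; the across-period shift dominates (947 vs 900 kJ/mol).
He > As: relative to As, both the across-period and down-group shifts push He's first ionization energy up.
Note the exception: Be has a higher first ionization energy than B, contrary to the simple trend — removing B's lone 2p electron is easier than breaking Be's filled 2s².
Approximate values (kJ/mol): He 2372, Be 900, B 801, As 947, Ba 503, Bi 703.
So from highest to lowest: He > As > Be > B > Bi > Ba.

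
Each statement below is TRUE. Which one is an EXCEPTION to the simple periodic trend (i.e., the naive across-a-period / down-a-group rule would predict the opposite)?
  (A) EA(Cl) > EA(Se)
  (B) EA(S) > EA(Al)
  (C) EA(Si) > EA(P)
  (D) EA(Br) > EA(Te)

The general trend: electron affinity increases across a period and decreases down a group.
(A) Cl (period 3, group 17) vs Se (period 4, group 16): the stated order agrees with the simple trend.
(B) S (period 3, group 16) vs Al (period 3, group 13): the stated order agrees with the simple trend.
(C) Si (period 3, group 14) vs P (period 3, group 15): the stated order contradicts the simple trend.
(D) Br (period 4, group 17) vs Te (period 5, group 16): the stated order agrees with the simple trend.
The exception is (C): adding an electron to P's half-filled 3p³ is unfavourable, so Si (3p²) has the more exothermic EA.

(C)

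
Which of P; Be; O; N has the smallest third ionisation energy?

The third ionization energy removes an electron from the +2 ion. For each element: P²⁺ still has 3 valence electrons; Be²⁺ is the bare [He] core; O²⁺ still has 4 valence electrons; N²⁺ still has 3 valence electrons.
Pulling an electron out of a noble-gas core costs far more than removing a remaining valence electron, so Be sits at the high end of IE_3.
Valence configurations: P²⁺ [Ne]3s²3p¹, O²⁺ [He]2s²2p², N²⁺ [He]2s²2p¹.
Tabulated IE_3 (kJ/mol): P 2914, Be 14849, O 5300, N 4578.
So the third ionization energies run P < N < O < Be.

P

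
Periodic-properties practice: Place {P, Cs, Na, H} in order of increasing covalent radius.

Moving right in a period, electrons are added to the same shell under a stronger nuclear pull, so atoms get smaller; moving down, a new shell is opened and atoms get larger.
Here both period and group differ, so the two effects have to be weighed against each other.
P > H: the two effects oppose for this pair; the down-group effect wins (111 vs 32 pm).
Na > P: both are in period 3; the period trend gives Na the larger value.
Cs > Na: Cs sits below Na in group 1, so the down-group effect alone puts Cs larger.
For reference (pm): H 32, Na 155, P 111, Cs 232.
So from smallest to largest: H < P < Na < Cs.

H < P < Na < Cs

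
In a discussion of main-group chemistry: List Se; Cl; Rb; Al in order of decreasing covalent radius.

Al is in period 3, group 13; Cl is in period 3, group 17; Se is in period 4, group 16; Rb is in period 5, group 1.
Radius decreases left→right (rising Z_eff, same n) and increases top→bottom (higher n).
Neither a single period nor a single group — weigh both effects.
Se > Cl: relative to Cl, both the across-period and down-group shifts push Se's atomic radius up.
Al > Se: the two effects oppose for this pair; the across-period effect wins (126 vs 116 pm).
Rb > Al: relative to Al, both the across-period and down-group shifts push Rb's atomic radius up.
Tabulated atomic radius (pm): Al 126, Cl 99, Se 116, Rb 210.
So from largest to smallest: Rb > Al > Se > Cl.

Rb > Al > Se > Cl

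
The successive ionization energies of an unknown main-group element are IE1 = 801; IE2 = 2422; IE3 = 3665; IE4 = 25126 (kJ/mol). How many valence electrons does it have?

3

Look for the largest jump between consecutive ionization energies: IE4/IE3 ≈ 6.9, far larger than any earlier ratio.
That jump marks the point where a core electron is being removed. So the atom has 3 valence electrons.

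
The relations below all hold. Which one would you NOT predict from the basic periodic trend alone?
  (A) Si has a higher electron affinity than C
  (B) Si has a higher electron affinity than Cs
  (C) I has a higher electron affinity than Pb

(A)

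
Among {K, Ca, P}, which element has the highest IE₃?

IE_3 is the cost of taking one more electron from the +2 cation: K²⁺ is already 1 electron into the core; Ca²⁺ is the bare [Ar] core; P²⁺ still has 3 valence electrons.
Pulling an electron out of a noble-gas core costs far more than removing a remaining valence electron, so K and Ca sit at the high end of IE_3.
The numbers (kJ/mol): K 4420, Ca 4912, P 2914.
Overall IE_3 order: P < K < Ca.

Ca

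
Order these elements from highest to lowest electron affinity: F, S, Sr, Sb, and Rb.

F, S, Sb, Rb, Sr

F is in period 2, group 17; S is in period 3, group 16; Rb is in period 5, group 1; Sr is in period 5, group 2; Sb is in period 5, group 15.
Adding an electron releases more energy for atoms nearer the top right (short of the noble gases).
Here both period and group differ, so the two effects have to be weighed against each other.
Rb > Sr: this pair runs against the simple trend — see the exception note.
Sb > Rb: both are in period 5; the period trend gives Sb the larger value.
S > Sb: relative to Sb, both the across-period and down-group shifts push S's electron affinity up.
F > S: relative to S, both the across-period and down-group shifts push F's electron affinity up.
Note the exception: Rb has a higher electron affinity than Sr, contrary to the simple trend — adding an electron to Sr (ns²) has to open a new, higher-energy np subshell, which is unfavourable.
Tabulated electron affinity (kJ/mol): F 328, S 200, Rb 47, Sr 5, Sb 103.
So from highest to lowest: F > S > Sb > Rb > Sr.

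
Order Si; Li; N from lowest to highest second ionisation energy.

Si < N < Li

Consider each +1 ion: Si⁺ still has 3 valence electrons; Li⁺ is the bare [He] core; N⁺ still has 4 valence electrons.
Pulling an electron out of a noble-gas core costs far more than removing a remaining valence electron, so Li sits at the high end of IE_2.
Valence configurations: Si⁺ [Ne]3s²3p¹, N⁺ [He]2s²2p².
Tabulated IE_2 (kJ/mol): Si 1577, Li 7298, N 2856.
So the second ionization energies run Si < N < Li.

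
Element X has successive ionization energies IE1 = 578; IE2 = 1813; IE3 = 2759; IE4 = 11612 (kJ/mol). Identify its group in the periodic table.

Group 13

Look for the largest jump between consecutive ionization energies: IE4/IE3 ≈ 4.2, far larger than any earlier ratio.
That jump marks the point where a core electron is being removed. So the atom has 3 valence electrons.
A main-group element with 3 valence electrons is in group 13.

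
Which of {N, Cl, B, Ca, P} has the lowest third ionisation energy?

P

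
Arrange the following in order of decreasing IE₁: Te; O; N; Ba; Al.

N is in period 2, group 15; O is in period 2, group 16; Al is in period 3, group 13; Te is in period 5, group 16; Ba is in period 6, group 2.
Across a period the outer electron is held more tightly (higher IE₁); down a group it sits in a higher shell, more shielded, and comes off more easily.
These span different periods and groups, so the two trends combine.
Al > Ba: relative to Ba, both the across-period and down-group shifts push Al's first ionization energy up.
Te > Al: period and group pull opposite ways; the across-period shift dominates (869 vs 578 kJ/mol).
O > Te: they share group 16; the group trend gives O the larger value.
N > O: this pair runs against the simple trend — see the exception note.
Note the exception: N has a higher first ionization energy than O, contrary to the simple trend — pairing an electron in O's 2p⁴ costs repulsion energy, so O ionizes more easily than half-filled N (2p³).
Tabulated first ionization energy (kJ/mol): N 1402, O 1314, Al 578, Te 869, Ba 503.
So from highest to lowest: N > O > Te > Al > Ba.

N > O > Te > Al > Ba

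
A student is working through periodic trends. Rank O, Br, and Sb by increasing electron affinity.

Sb < O < Br

Adding an electron releases more energy for atoms nearer the top right (short of the noble gases).
Neither a single period nor a single group — weigh both effects.
O > Sb: relative to Sb, both the across-period and down-group shifts push O's electron affinity up.
Br > O: the two effects oppose for this pair; the across-period effect wins (325 vs 141 kJ/mol).
Tabulated electron affinity (kJ/mol): O 141, Br 325, Sb 103.
So from lowest to highest: Sb < O < Br.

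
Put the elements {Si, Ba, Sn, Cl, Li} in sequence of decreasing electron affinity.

Li is in period 2, group 1; Si is in period 3, group 14; Cl is in period 3, group 17; Sn is in period 5, group 14; Ba is in period 6, group 2.
Adding an electron releases more energy for atoms nearer the top right (short of the noble gases).
Neither a single period nor a single group — weigh both effects.
Li > Ba: the two effects oppose for this pair; the down-group effect wins (60 vs 14 kJ/mol).
Sn > Li: period and group pull opposite ways; the across-period shift dominates (107 vs 60 kJ/mol).
Si > Sn: Si sits above Sn in group 14, so the down-group effect alone puts Si higher.
Cl > Si: Cl lies to the right of Si in period 3, so the across-period effect alone puts Cl higher.
For reference (kJ/mol): Li 60, Si 134, Cl 349, Sn 107, Ba 14.
So from highest to lowest: Cl > Si > Sn > Li > Ba.

Cl, Si, Sn, Li, Ba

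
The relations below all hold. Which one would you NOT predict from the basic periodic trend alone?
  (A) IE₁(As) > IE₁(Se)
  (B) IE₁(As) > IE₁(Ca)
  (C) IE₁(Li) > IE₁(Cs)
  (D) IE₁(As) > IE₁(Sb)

(A)

The general trend: first ionization energy increases across a period and decreases down a group.
(A) As (period 4, group 15) vs Se (period 4, group 16): the stated order contradicts the simple trend.
(B) As (period 4, group 15) vs Ca (period 4, group 2): the stated order agrees with the simple trend.
(C) Li (period 2, group 1) vs Cs (period 6, group 1): the stated order agrees with the simple trend.
(D) As (period 4, group 15) vs Sb (period 5, group 15): the stated order agrees with the simple trend.
The exception is (A): Se (4p⁴) ionizes more easily than half-filled As (4p³).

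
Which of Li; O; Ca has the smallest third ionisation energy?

After 2 electrons have been removed, what remains? Li²⁺ is already 1 electron into the core; O²⁺ still has 4 valence electrons; Ca²⁺ is the bare [Ar] core.
Usually core removal costs more than valence removal, but here the competition is close: a tightly held n=2 valence electron can cost more to remove than an n=3 core electron, so the actual values have to decide it.
The numbers (kJ/mol): Li 11815, O 5300, Ca 4912.
Putting it together, IE_3: Ca < O < Li.

Ca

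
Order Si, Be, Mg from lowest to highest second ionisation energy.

After 1 electron has been removed, what remains? Si⁺ still has 3 valence electrons; Be⁺ still has 1 valence electron; Mg⁺ still has 1 valence electron.
All are still removing valence electrons, so compare the +1 ions as you would atoms: IE_2 generally rises across a period (higher Z_eff) and falls down a group (larger shell), subject to the usual subshell exceptions.
Valence configurations: Si⁺ [Ne]3s²3p¹, Be⁺ [He]2s¹, Mg⁺ [Ne]3s¹.
The numbers (kJ/mol): Si 1577, Be 1757, Mg 1451.
Overall IE_2 order: Mg < Si < Be.

Mg < Si < Be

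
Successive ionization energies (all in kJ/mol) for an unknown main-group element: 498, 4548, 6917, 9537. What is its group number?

Group 1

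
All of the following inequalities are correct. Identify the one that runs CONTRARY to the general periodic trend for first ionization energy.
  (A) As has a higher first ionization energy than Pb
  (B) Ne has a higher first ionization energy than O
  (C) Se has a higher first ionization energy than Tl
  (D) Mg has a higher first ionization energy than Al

(D)

The general trend: first ionization energy increases across a period and decreases down a group.
(A) As (period 4, group 15) vs Pb (period 6, group 14): the stated order agrees with the simple trend.
(B) Ne (period 2, group 18) vs O (period 2, group 16): the stated order agrees with the simple trend.
(C) Se (period 4, group 16) vs Tl (period 6, group 13): the stated order agrees with the simple trend.
(D) Mg (period 3, group 2) vs Al (period 3, group 13): the stated order contradicts the simple trend.
The exception is (D): Al's single 3p electron is easier to remove than one from Mg's filled 3s².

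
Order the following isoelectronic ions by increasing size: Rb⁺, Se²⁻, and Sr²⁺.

All of these have 36 electrons, so size is governed by nuclear charge alone: the more protons, the stronger the pull on the same electron cloud, and the smaller the ion.
Nuclear charges: Sr²⁺ (Z=38), Rb⁺ (Z=37), Se²⁻ (Z=34).
Smallest to largest: Sr²⁺ < Rb⁺ < Se²⁻.

Sr²⁺ < Rb⁺ < Se²⁻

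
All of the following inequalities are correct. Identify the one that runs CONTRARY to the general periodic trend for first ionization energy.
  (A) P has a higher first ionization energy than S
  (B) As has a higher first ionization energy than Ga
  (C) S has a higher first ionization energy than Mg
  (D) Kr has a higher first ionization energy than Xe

The general trend: first ionization energy increases across a period and decreases down a group.
(A) P (period 3, group 15) vs S (period 3, group 16): the stated order contradicts the simple trend.
(B) As (period 4, group 15) vs Ga (period 4, group 13): the stated order agrees with the simple trend.
(C) S (period 3, group 16) vs Mg (period 3, group 2): the stated order agrees with the simple trend.
(D) Kr (period 4, group 18) vs Xe (period 5, group 18): the stated order agrees with the simple trend.
The exception is (A): S (3p⁴) ionizes more easily than half-filled P (3p³) because the paired 3p electron in S is pushed out by e⁻–e⁻ repulsion.

(A)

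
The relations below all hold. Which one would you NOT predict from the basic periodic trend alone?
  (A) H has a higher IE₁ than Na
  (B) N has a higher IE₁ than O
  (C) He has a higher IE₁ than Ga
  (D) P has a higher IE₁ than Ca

The general trend: IE₁ increases across a period and decreases down a group.
(A) H (period 1, group 1) vs Na (period 3, group 1): the stated order agrees with the simple trend.
(B) N (period 2, group 15) vs O (period 2, group 16): the stated order contradicts the simple trend.
(C) He (period 1, group 18) vs Ga (period 4, group 13): the stated order agrees with the simple trend.
(D) P (period 3, group 15) vs Ca (period 4, group 2): the stated order agrees with the simple trend.
The exception is (B): pairing an electron in O's 2p⁴ costs repulsion energy, so O ionizes more easily than half-filled N (2p³).

(B)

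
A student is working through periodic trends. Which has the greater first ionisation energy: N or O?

N

Removing the outermost electron gets harder across a period and easier down a group.
All lie in period 2; the across-period trend (first ionization energy increases left to right) applies, with the exception below.
Note the exception: N has a higher first ionization energy than O, contrary to the simple trend — pairing an electron in O's 2p⁴ costs repulsion energy, so O ionizes more easily than half-filled N (2p³).
For reference (kJ/mol): N 1402, O 1314.
So N has the greater first ionisation energy (N > O).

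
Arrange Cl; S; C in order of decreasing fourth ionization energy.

C > Cl > S

The fourth ionization energy removes an electron from the +3 ion. For each element: Cl³⁺ still has 4 valence electrons; S³⁺ still has 3 valence electrons; C³⁺ still has 1 valence electron.
All are still removing valence electrons, so compare the +3 ions as you would atoms: IE_4 generally rises across a period (higher Z_eff) and falls down a group (larger shell), subject to the usual subshell exceptions.
Valence configurations: Cl³⁺ [Ne]3s²3p², S³⁺ [Ne]3s²3p¹, C³⁺ [He]2s¹.
The numbers (kJ/mol): Cl 5159, S 4556, C 6223.
Hence IE_4: S < Cl < C.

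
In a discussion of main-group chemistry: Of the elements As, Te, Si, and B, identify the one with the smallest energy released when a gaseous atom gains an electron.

B is in period 2, group 13; Si is in period 3, group 14; As is in period 4, group 15; Te is in period 5, group 16.
Atoms with high Z_eff and room in the valence shell (especially the halogens) have the most exothermic electron affinities.
A diagonal step moves right (one effect) and down (the opposite effect) at once.
As > B: period and group pull opposite ways; the across-period shift dominates (78 vs 27 kJ/mol).
Si > As: period and group pull opposite ways; the down-group shift dominates (134 vs 78 kJ/mol).
Te > Si: period and group pull opposite ways; the across-period shift dominates (190 vs 134 kJ/mol).
Tabulated electron affinity (kJ/mol): B 27, Si 134, As 78, Te 190.
The smallest energy released when a gaseous atom gains an electron among these belongs to B.

B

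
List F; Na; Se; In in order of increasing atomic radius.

F < Se < In < Na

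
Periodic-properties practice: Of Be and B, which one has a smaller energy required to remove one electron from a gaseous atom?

Be is in period 2, group 2; B is in period 2, group 13.
Removing the outermost electron gets harder across a period and easier down a group.
All lie in period 2; the across-period trend (first ionization energy increases left to right) applies, with the exception below.
Note the exception: Be has a higher first ionization energy than B, contrary to the simple trend — removing B's lone 2p electron is easier than breaking Be's filled 2s².
For reference (kJ/mol): Be 900, B 801.
So B has the smaller energy required to remove one electron from a gaseous atom (B < Be).

B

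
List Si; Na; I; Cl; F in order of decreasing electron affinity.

Cl, F, I, Si, Na

Electron affinity generally becomes more exothermic across a period toward the halogens and less exothermic down a group.
Here both period and group differ, so the two effects have to be weighed against each other.
Si > Na: Si lies to the right of Na in period 3, so the across-period effect alone puts Si higher.
I > Si: period and group pull opposite ways; the across-period shift dominates (295 vs 134 kJ/mol).
F > I: F sits above I in group 17, so the down-group effect alone puts F higher.
Cl > F: this pair runs against the simple trend — see the exception note.
Note the exception: Cl has a higher electron affinity than F, contrary to the simple trend — F's small 2p subshell makes the incoming electron feel strong e⁻–e⁻ repulsion, so Cl actually releases more energy on gaining an electron.
For reference (kJ/mol): F 328, Na 53, Si 134, Cl 349, I 295.
So from highest to lowest: Cl > F > I > Si > Na.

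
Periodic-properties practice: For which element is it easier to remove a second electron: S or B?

S

IE_2 is the cost of taking one more electron from the +1 cation: S⁺ still has 5 valence electrons; B⁺ still has 2 valence electrons.
All are still removing valence electrons, so compare the +1 ions as you would atoms: IE_2 generally rises across a period (higher Z_eff) and falls down a group (larger shell), subject to the usual subshell exceptions.
Valence configurations: S⁺ [Ne]3s²3p³, B⁺ [He]2s².
Tabulated IE_2 (kJ/mol): S 2252, B 2427.
Putting it together, IE_2: S < B.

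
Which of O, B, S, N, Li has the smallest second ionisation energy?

IE_2 is the cost of taking one more electron from the +1 cation: O⁺ still has 5 valence electrons; B⁺ still has 2 valence electrons; S⁺ still has 5 valence electrons; N⁺ still has 4 valence electrons; Li⁺ is the bare [He] core.
Core electrons are held far more tightly than valence electrons, so Li tops the IE_2 order.
Valence configurations: O⁺ [He]2s²2p³, B⁺ [He]2s², S⁺ [Ne]3s²3p³, N⁺ [He]2s²2p².
Tabulated IE_2 (kJ/mol): O 3388, B 2427, S 2252, N 2856, Li 7298.
Putting it together, IE_2: S < B < N < O < Li.

S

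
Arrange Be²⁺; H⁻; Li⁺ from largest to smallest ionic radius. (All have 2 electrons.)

All of these have 2 electrons, so size is governed by nuclear charge alone: the more protons, the stronger the pull on the same electron cloud, and the smaller the ion.
Nuclear charges: Be²⁺ (Z=4), Li⁺ (Z=3), H⁻ (Z=1).
Largest to smallest: H⁻ > Li⁺ > Be²⁺.

H⁻ > Li⁺ > Be²⁺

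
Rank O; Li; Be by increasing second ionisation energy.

Be < O < Li

After 1 electron has been removed, what remains? O⁺ still has 5 valence electrons; Li⁺ is the bare [He] core; Be⁺ still has 1 valence electron.
Breaking into a closed-shell core is much more expensive than removing a leftover valence electron — Li has the largest IE_2 here.
Valence configurations: O⁺ [He]2s²2p³, Be⁺ [He]2s¹.
Tabulated IE_2 (kJ/mol): O 3388, Li 7298, Be 1757.
Overall IE_2 order: Be < O < Li.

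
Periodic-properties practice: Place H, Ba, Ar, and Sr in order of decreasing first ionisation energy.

Ar > H > Sr > Ba

H is in period 1, group 1; Ar is in period 3, group 18; Sr is in period 5, group 2; Ba is in period 6, group 2.
First ionization energy rises across a period (greater Z_eff holds electrons more tightly) and falls down a group (valence electrons are farther from the nucleus).
These span different periods and groups, so the two trends combine.
Sr > Ba: Sr sits above Ba in group 2, so the down-group effect alone puts Sr higher.
H > Sr: period and group pull opposite ways; the down-group shift dominates (1312 vs 550 kJ/mol).
Ar > H: the two effects oppose for this pair; the across-period effect wins (1521 vs 1312 kJ/mol).
For reference (kJ/mol): H 1312, Ar 1521, Sr 550, Ba 503.
So from highest to lowest: Ar > H > Sr > Ba.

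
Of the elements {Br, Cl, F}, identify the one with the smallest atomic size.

F is in period 2, group 17; Cl is in period 3, group 17; Br is in period 4, group 17.
Atomic radius shrinks across a period as nuclear charge pulls the same shell inward, and grows down a group as new shells are added.
All are in group 17, so atomic radius increases down the group.
The smallest atomic size among these belongs to F.

F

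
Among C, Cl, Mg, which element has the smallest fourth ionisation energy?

Cl

After 3 electrons have been removed, what remains? C³⁺ still has 1 valence electron; Cl³⁺ still has 4 valence electrons; Mg³⁺ is already 1 electron into the core.
Pulling an electron out of a noble-gas core costs far more than removing a remaining valence electron, so Mg sits at the high end of IE_4.
Valence configurations: C³⁺ [He]2s¹, Cl³⁺ [Ne]3s²3p².
The numbers (kJ/mol): C 6223, Cl 5159, Mg 10543.
Hence IE_4: Cl < C < Mg.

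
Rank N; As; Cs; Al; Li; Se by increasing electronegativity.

Li is in period 2, group 1; N is in period 2, group 15; Al is in period 3, group 13; As is in period 4, group 15; Se is in period 4, group 16; Cs is in period 6, group 1.
Electronegativity increases across a period and decreases down a group, tracking effective nuclear charge and atomic size.
Here both period and group differ, so the two effects have to be weighed against each other.
Li > Cs: they share group 1; the group trend gives Li the larger value.
Al > Li: the two effects oppose for this pair; the across-period effect wins (1.61 vs 0.98).
As > Al: period and group pull opposite ways; the across-period shift dominates (2.18 vs 1.61).
Se > As: Se lies to the right of As in period 4, so the across-period effect alone puts Se higher.
N > Se: period and group pull opposite ways; the down-group shift dominates (3.04 vs 2.55).
Tabulated electronegativity (Pauling): Li 0.98, N 3.04, Al 1.61, As 2.18, Se 2.55, Cs 0.79.
So from lowest to highest: Cs < Li < Al < As < Se < N.

Cs < Li < Al < As < Se < N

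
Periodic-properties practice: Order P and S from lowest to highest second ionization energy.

P, S

The second ionization energy removes an electron from the +1 ion. For each element: P⁺ still has 4 valence electrons; S⁺ still has 5 valence electrons.
All are still removing valence electrons, so compare the +1 ions as you would atoms: IE_2 generally rises across a period (higher Z_eff) and falls down a group (larger shell), subject to the usual subshell exceptions.
Valence configurations: P⁺ [Ne]3s²3p², S⁺ [Ne]3s²3p³.
Approximate IE_2 values (kJ/mol): P 1907, S 2252.
Hence IE_2: P < S.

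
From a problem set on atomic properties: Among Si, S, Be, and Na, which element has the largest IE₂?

After 1 electron has been removed, what remains? Si⁺ still has 3 valence electrons; S⁺ still has 5 valence electrons; Be⁺ still has 1 valence electron; Na⁺ is the bare [Ne] core.
Breaking into a closed-shell core is much more expensive than removing a leftover valence electron — Na has the largest IE_2 here.
Valence configurations: Si⁺ [Ne]3s²3p¹, S⁺ [Ne]3s²3p³, Be⁺ [He]2s¹.
Approximate IE_2 values (kJ/mol): Si 1577, S 2252, Be 1757, Na 4562.
Hence IE_2: Si < Be < S < Na.

Na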